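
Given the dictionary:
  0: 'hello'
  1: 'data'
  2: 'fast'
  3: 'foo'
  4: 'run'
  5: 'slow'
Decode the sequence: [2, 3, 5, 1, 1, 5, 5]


Look up each index in the dictionary:
  2 -> 'fast'
  3 -> 'foo'
  5 -> 'slow'
  1 -> 'data'
  1 -> 'data'
  5 -> 'slow'
  5 -> 'slow'

Decoded: "fast foo slow data data slow slow"


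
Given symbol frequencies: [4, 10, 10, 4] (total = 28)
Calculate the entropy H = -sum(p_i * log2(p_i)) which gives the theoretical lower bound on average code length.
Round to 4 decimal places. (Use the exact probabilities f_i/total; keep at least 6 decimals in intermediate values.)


Per-symbol terms -p_i * log2(p_i) with p_i = f_i/28:
  p = 4/28 = 0.142857: log2(p) = -2.807355, -p*log2(p) = 0.401051
  p = 10/28 = 0.357143: log2(p) = -1.485427, -p*log2(p) = 0.530510
  p = 10/28 = 0.357143: log2(p) = -1.485427, -p*log2(p) = 0.530510
  p = 4/28 = 0.142857: log2(p) = -2.807355, -p*log2(p) = 0.401051
H = 0.401051 + 0.530510 + 0.530510 + 0.401051 = 1.863122

H = 1.8631 bits/symbol


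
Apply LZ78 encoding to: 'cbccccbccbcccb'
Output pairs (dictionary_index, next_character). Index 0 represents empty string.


LZ78 encoding steps:
Dictionary: {0: ''}
Step 1: w='' (idx 0), next='c' -> output (0, 'c'), add 'c' as idx 1
Step 2: w='' (idx 0), next='b' -> output (0, 'b'), add 'b' as idx 2
Step 3: w='c' (idx 1), next='c' -> output (1, 'c'), add 'cc' as idx 3
Step 4: w='cc' (idx 3), next='b' -> output (3, 'b'), add 'ccb' as idx 4
Step 5: w='ccb' (idx 4), next='c' -> output (4, 'c'), add 'ccbc' as idx 5
Step 6: w='ccb' (idx 4), end of input -> output (4, '')


Encoded: [(0, 'c'), (0, 'b'), (1, 'c'), (3, 'b'), (4, 'c'), (4, '')]


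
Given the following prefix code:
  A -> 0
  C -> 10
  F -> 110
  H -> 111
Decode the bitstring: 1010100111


Decoding step by step:
Bits 10 -> C
Bits 10 -> C
Bits 10 -> C
Bits 0 -> A
Bits 111 -> H


Decoded message: CCCAH


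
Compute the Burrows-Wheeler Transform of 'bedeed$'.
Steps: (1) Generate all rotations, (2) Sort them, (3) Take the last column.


Rotations (sorted):
  0: $bedeed -> last char: d
  1: bedeed$ -> last char: $
  2: d$bedee -> last char: e
  3: deed$be -> last char: e
  4: ed$bede -> last char: e
  5: edeed$b -> last char: b
  6: eed$bed -> last char: d


BWT = d$eeebd


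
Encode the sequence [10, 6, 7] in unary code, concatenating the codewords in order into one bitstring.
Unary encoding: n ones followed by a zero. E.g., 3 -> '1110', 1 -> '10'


Encode each number as n ones followed by a terminating 0:
  10 -> 11111111110 (11 bits)
  6 -> 1111110 (7 bits)
  7 -> 11111110 (8 bits)
Total length = 11 + 7 + 8 = 26 bits.

Unary([10, 6, 7]) = 11111111110111111011111110 (26 bits)


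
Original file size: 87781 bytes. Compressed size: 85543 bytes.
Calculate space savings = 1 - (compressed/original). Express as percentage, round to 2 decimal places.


ratio = compressed/original = 85543/87781 = 0.974505
savings = 1 - ratio = 1 - 0.974505 = 0.025495
as a percentage: 0.025495 * 100 = 2.55%

Space savings = 1 - 85543/87781 = 2.55%


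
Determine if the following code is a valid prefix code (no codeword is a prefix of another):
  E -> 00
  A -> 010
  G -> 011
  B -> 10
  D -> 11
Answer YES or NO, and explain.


Checking each pair (does one codeword prefix another?):
  E='00' vs A='010': no prefix
  E='00' vs G='011': no prefix
  E='00' vs B='10': no prefix
  E='00' vs D='11': no prefix
  A='010' vs E='00': no prefix
  A='010' vs G='011': no prefix
  A='010' vs B='10': no prefix
  A='010' vs D='11': no prefix
  G='011' vs E='00': no prefix
  G='011' vs A='010': no prefix
  G='011' vs B='10': no prefix
  G='011' vs D='11': no prefix
  B='10' vs E='00': no prefix
  B='10' vs A='010': no prefix
  B='10' vs G='011': no prefix
  B='10' vs D='11': no prefix
  D='11' vs E='00': no prefix
  D='11' vs A='010': no prefix
  D='11' vs G='011': no prefix
  D='11' vs B='10': no prefix
No violation found over all pairs.

YES -- this is a valid prefix code. No codeword is a prefix of any other codeword.


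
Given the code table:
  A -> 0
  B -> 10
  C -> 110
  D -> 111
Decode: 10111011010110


Decoding:
10 -> B
111 -> D
0 -> A
110 -> C
10 -> B
110 -> C


Result: BDACBC


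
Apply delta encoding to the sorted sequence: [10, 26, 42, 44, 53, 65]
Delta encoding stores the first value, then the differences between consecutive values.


First value: 10
Deltas:
  26 - 10 = 16
  42 - 26 = 16
  44 - 42 = 2
  53 - 44 = 9
  65 - 53 = 12


Delta encoded: [10, 16, 16, 2, 9, 12]


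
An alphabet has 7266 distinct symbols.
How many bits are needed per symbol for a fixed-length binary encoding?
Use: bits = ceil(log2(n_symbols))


log2(7266) = 12.8269
Bracket: 2^12 = 4096 < 7266 <= 2^13 = 8192
So ceil(log2(7266)) = 13

bits = ceil(log2(7266)) = ceil(12.8269) = 13 bits


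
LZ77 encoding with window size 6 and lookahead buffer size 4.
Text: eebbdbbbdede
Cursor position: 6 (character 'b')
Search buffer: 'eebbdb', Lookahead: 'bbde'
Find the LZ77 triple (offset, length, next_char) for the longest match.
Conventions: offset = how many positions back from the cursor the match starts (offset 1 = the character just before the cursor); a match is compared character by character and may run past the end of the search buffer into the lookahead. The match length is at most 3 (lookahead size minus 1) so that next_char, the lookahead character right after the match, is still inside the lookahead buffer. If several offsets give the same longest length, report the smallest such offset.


Try each offset into the search buffer:
  offset=1 (pos 5, char 'b'): match length 2
  offset=2 (pos 4, char 'd'): match length 0
  offset=3 (pos 3, char 'b'): match length 1
  offset=4 (pos 2, char 'b'): match length 3
  offset=5 (pos 1, char 'e'): match length 0
  offset=6 (pos 0, char 'e'): match length 0
Longest match has length 3 at offset 4.
next_char = character at position 6 + 3 = 9 -> 'e'

Best match: offset=4, length=3 (matching 'bbd' starting at position 2)
LZ77 triple: (4, 3, 'e')


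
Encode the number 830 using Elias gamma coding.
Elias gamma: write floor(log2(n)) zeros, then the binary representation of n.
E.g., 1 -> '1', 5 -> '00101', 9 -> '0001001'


num_bits = floor(log2(830)) + 1 = 10
leading_zeros = num_bits - 1 = 9
binary(830) = 1100111110

Elias gamma(830) = '000000000' + '1100111110' = 0000000001100111110 (19 bits)


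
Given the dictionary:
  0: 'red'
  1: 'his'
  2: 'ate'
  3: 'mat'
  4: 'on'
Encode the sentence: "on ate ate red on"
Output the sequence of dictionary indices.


Look up each word in the dictionary:
  'on' -> 4
  'ate' -> 2
  'ate' -> 2
  'red' -> 0
  'on' -> 4

Encoded: [4, 2, 2, 0, 4]


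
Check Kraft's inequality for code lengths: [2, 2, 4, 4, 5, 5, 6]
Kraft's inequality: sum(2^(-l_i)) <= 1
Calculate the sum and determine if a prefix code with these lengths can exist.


Sum = 2^(-2) + 2^(-2) + 2^(-4) + 2^(-4) + 2^(-5) + 2^(-5) + 2^(-6)
    = 0.25 + 0.25 + 0.0625 + 0.0625 + 0.03125 + 0.03125 + 0.015625
    = 45/64 = 0.703125
Since 0.703125 <= 1, Kraft's inequality IS satisfied.
A prefix code with these lengths CAN exist.

Kraft sum = 0.703125. Satisfied.


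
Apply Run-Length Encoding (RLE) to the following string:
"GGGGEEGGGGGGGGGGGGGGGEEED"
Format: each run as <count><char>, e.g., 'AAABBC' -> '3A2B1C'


Scanning runs left to right:
  i=0: run of 'G' x 4 -> '4G'
  i=4: run of 'E' x 2 -> '2E'
  i=6: run of 'G' x 15 -> '15G'
  i=21: run of 'E' x 3 -> '3E'
  i=24: run of 'D' x 1 -> '1D'

RLE = 4G2E15G3E1D


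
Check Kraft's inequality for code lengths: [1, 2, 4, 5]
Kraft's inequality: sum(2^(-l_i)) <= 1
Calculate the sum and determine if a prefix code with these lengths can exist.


Sum = 2^(-1) + 2^(-2) + 2^(-4) + 2^(-5)
    = 0.5 + 0.25 + 0.0625 + 0.03125
    = 27/32 = 0.84375
Since 0.84375 <= 1, Kraft's inequality IS satisfied.
A prefix code with these lengths CAN exist.

Kraft sum = 0.84375. Satisfied.


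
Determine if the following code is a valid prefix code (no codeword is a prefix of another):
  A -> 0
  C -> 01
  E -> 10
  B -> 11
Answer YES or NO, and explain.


Checking each pair (does one codeword prefix another?):
  A='0' vs C='01': prefix -- VIOLATION

NO -- this is NOT a valid prefix code. A (0) is a prefix of C (01).


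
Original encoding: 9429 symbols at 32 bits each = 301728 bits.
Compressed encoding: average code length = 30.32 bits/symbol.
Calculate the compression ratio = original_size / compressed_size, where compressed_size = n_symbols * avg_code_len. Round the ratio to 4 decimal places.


original_size = n_symbols * orig_bits = 9429 * 32 = 301728 bits
compressed_size = n_symbols * avg_code_len = 9429 * 30.32 = 285887.28 bits
ratio = original_size / compressed_size = 301728 / 285887.28 = 1.0554

Compression ratio = 1.0554


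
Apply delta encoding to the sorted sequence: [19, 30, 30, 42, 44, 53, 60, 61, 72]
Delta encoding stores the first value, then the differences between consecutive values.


First value: 19
Deltas:
  30 - 19 = 11
  30 - 30 = 0
  42 - 30 = 12
  44 - 42 = 2
  53 - 44 = 9
  60 - 53 = 7
  61 - 60 = 1
  72 - 61 = 11


Delta encoded: [19, 11, 0, 12, 2, 9, 7, 1, 11]


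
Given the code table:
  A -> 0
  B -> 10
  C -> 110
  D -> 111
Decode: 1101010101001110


Decoding:
110 -> C
10 -> B
10 -> B
10 -> B
10 -> B
0 -> A
111 -> D
0 -> A


Result: CBBBBADA


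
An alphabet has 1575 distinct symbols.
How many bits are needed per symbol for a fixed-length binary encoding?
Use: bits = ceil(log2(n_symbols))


log2(1575) = 10.6211
Bracket: 2^10 = 1024 < 1575 <= 2^11 = 2048
So ceil(log2(1575)) = 11

bits = ceil(log2(1575)) = ceil(10.6211) = 11 bits


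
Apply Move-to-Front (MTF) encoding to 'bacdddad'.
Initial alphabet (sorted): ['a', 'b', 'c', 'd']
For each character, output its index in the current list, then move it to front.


MTF encoding:
'b': index 1 in ['a', 'b', 'c', 'd'] -> ['b', 'a', 'c', 'd']
'a': index 1 in ['b', 'a', 'c', 'd'] -> ['a', 'b', 'c', 'd']
'c': index 2 in ['a', 'b', 'c', 'd'] -> ['c', 'a', 'b', 'd']
'd': index 3 in ['c', 'a', 'b', 'd'] -> ['d', 'c', 'a', 'b']
'd': index 0 in ['d', 'c', 'a', 'b'] -> ['d', 'c', 'a', 'b']
'd': index 0 in ['d', 'c', 'a', 'b'] -> ['d', 'c', 'a', 'b']
'a': index 2 in ['d', 'c', 'a', 'b'] -> ['a', 'd', 'c', 'b']
'd': index 1 in ['a', 'd', 'c', 'b'] -> ['d', 'a', 'c', 'b']


Output: [1, 1, 2, 3, 0, 0, 2, 1]


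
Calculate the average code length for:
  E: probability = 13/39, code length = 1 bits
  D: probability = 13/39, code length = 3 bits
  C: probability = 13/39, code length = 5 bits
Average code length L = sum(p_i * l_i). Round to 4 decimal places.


Weighted contributions p_i * l_i:
  E: (13/39) * 1 = 13/39
  D: (13/39) * 3 = 39/39
  C: (13/39) * 5 = 65/39
Sum = (13 + 39 + 65)/39 = 117/39

L = 117/39 = 3.0000 bits/symbol


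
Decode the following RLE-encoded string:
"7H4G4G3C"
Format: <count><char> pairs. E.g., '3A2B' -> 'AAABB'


Expanding each <count><char> pair:
  7H -> 'HHHHHHH'
  4G -> 'GGGG'
  4G -> 'GGGG'
  3C -> 'CCC'

Decoded = HHHHHHHGGGGGGGGCCC


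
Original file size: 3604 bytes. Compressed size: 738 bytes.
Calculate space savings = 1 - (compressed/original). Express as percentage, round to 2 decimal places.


ratio = compressed/original = 738/3604 = 0.204772
savings = 1 - ratio = 1 - 0.204772 = 0.795228
as a percentage: 0.795228 * 100 = 79.52%

Space savings = 1 - 738/3604 = 79.52%


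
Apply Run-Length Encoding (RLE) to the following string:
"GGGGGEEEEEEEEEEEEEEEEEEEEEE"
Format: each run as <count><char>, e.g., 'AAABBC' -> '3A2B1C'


Scanning runs left to right:
  i=0: run of 'G' x 5 -> '5G'
  i=5: run of 'E' x 22 -> '22E'

RLE = 5G22E


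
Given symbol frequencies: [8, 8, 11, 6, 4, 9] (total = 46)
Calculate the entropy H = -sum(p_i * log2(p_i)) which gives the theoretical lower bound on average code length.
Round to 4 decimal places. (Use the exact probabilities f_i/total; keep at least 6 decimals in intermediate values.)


Per-symbol terms -p_i * log2(p_i) with p_i = f_i/46:
  p = 8/46 = 0.173913: log2(p) = -2.523562, -p*log2(p) = 0.438880
  p = 8/46 = 0.173913: log2(p) = -2.523562, -p*log2(p) = 0.438880
  p = 11/46 = 0.239130: log2(p) = -2.064130, -p*log2(p) = 0.493596
  p = 6/46 = 0.130435: log2(p) = -2.938599, -p*log2(p) = 0.383296
  p = 4/46 = 0.086957: log2(p) = -3.523562, -p*log2(p) = 0.306397
  p = 9/46 = 0.195652: log2(p) = -2.353637, -p*log2(p) = 0.460494
H = 0.438880 + 0.438880 + 0.493596 + 0.383296 + 0.306397 + 0.460494 = 2.521543

H = 2.5215 bits/symbol


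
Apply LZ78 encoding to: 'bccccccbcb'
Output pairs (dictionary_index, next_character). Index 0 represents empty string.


LZ78 encoding steps:
Dictionary: {0: ''}
Step 1: w='' (idx 0), next='b' -> output (0, 'b'), add 'b' as idx 1
Step 2: w='' (idx 0), next='c' -> output (0, 'c'), add 'c' as idx 2
Step 3: w='c' (idx 2), next='c' -> output (2, 'c'), add 'cc' as idx 3
Step 4: w='cc' (idx 3), next='c' -> output (3, 'c'), add 'ccc' as idx 4
Step 5: w='b' (idx 1), next='c' -> output (1, 'c'), add 'bc' as idx 5
Step 6: w='b' (idx 1), end of input -> output (1, '')


Encoded: [(0, 'b'), (0, 'c'), (2, 'c'), (3, 'c'), (1, 'c'), (1, '')]


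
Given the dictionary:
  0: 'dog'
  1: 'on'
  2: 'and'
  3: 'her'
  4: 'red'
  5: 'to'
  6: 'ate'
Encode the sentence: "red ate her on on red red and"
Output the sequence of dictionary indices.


Look up each word in the dictionary:
  'red' -> 4
  'ate' -> 6
  'her' -> 3
  'on' -> 1
  'on' -> 1
  'red' -> 4
  'red' -> 4
  'and' -> 2

Encoded: [4, 6, 3, 1, 1, 4, 4, 2]


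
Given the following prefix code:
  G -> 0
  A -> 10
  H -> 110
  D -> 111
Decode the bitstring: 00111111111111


Decoding step by step:
Bits 0 -> G
Bits 0 -> G
Bits 111 -> D
Bits 111 -> D
Bits 111 -> D
Bits 111 -> D


Decoded message: GGDDDD


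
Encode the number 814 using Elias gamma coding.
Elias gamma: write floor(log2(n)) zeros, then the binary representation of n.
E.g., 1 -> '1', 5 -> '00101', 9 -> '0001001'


num_bits = floor(log2(814)) + 1 = 10
leading_zeros = num_bits - 1 = 9
binary(814) = 1100101110

Elias gamma(814) = '000000000' + '1100101110' = 0000000001100101110 (19 bits)


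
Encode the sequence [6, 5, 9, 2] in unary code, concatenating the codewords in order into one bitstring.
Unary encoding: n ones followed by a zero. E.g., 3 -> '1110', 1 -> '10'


Encode each number as n ones followed by a terminating 0:
  6 -> 1111110 (7 bits)
  5 -> 111110 (6 bits)
  9 -> 1111111110 (10 bits)
  2 -> 110 (3 bits)
Total length = 7 + 6 + 10 + 3 = 26 bits.

Unary([6, 5, 9, 2]) = 11111101111101111111110110 (26 bits)


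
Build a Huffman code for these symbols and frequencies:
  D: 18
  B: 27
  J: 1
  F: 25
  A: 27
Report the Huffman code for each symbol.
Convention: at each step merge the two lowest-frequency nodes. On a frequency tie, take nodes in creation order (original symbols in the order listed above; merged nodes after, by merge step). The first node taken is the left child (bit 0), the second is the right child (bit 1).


Huffman tree construction:
Step 1: Merge J(1) + D(18) = 19
Step 2: Merge (J+D)(19) + F(25) = 44
Step 3: Merge B(27) + A(27) = 54
Step 4: Merge ((J+D)+F)(44) + (B+A)(54) = 98
Read each symbol's code off the tree from the root (left child = 0, right child = 1).

Codes:
  D: 001 (length 3)
  B: 10 (length 2)
  J: 000 (length 3)
  F: 01 (length 2)
  A: 11 (length 2)
Average code length: 215/98 = 2.1939 bits/symbol


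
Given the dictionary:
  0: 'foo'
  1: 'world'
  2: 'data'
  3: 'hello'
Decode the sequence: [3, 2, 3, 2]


Look up each index in the dictionary:
  3 -> 'hello'
  2 -> 'data'
  3 -> 'hello'
  2 -> 'data'

Decoded: "hello data hello data"


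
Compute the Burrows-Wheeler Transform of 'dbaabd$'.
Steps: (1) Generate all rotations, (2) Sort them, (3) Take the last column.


Rotations (sorted):
  0: $dbaabd -> last char: d
  1: aabd$db -> last char: b
  2: abd$dba -> last char: a
  3: baabd$d -> last char: d
  4: bd$dbaa -> last char: a
  5: d$dbaab -> last char: b
  6: dbaabd$ -> last char: $


BWT = dbadab$


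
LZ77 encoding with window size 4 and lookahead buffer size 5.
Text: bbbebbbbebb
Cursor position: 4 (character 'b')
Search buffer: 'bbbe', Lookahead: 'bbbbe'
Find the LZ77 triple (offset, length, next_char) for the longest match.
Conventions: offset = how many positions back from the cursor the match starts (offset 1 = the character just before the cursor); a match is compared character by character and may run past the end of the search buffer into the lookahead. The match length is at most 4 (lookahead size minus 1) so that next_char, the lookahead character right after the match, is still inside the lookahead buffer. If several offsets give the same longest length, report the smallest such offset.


Try each offset into the search buffer:
  offset=1 (pos 3, char 'e'): match length 0
  offset=2 (pos 2, char 'b'): match length 1
  offset=3 (pos 1, char 'b'): match length 2
  offset=4 (pos 0, char 'b'): match length 3
Longest match has length 3 at offset 4.
next_char = character at position 4 + 3 = 7 -> 'b'

Best match: offset=4, length=3 (matching 'bbb' starting at position 0)
LZ77 triple: (4, 3, 'b')


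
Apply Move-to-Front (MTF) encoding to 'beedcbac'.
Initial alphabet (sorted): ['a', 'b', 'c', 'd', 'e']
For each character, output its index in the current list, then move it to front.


MTF encoding:
'b': index 1 in ['a', 'b', 'c', 'd', 'e'] -> ['b', 'a', 'c', 'd', 'e']
'e': index 4 in ['b', 'a', 'c', 'd', 'e'] -> ['e', 'b', 'a', 'c', 'd']
'e': index 0 in ['e', 'b', 'a', 'c', 'd'] -> ['e', 'b', 'a', 'c', 'd']
'd': index 4 in ['e', 'b', 'a', 'c', 'd'] -> ['d', 'e', 'b', 'a', 'c']
'c': index 4 in ['d', 'e', 'b', 'a', 'c'] -> ['c', 'd', 'e', 'b', 'a']
'b': index 3 in ['c', 'd', 'e', 'b', 'a'] -> ['b', 'c', 'd', 'e', 'a']
'a': index 4 in ['b', 'c', 'd', 'e', 'a'] -> ['a', 'b', 'c', 'd', 'e']
'c': index 2 in ['a', 'b', 'c', 'd', 'e'] -> ['c', 'a', 'b', 'd', 'e']


Output: [1, 4, 0, 4, 4, 3, 4, 2]


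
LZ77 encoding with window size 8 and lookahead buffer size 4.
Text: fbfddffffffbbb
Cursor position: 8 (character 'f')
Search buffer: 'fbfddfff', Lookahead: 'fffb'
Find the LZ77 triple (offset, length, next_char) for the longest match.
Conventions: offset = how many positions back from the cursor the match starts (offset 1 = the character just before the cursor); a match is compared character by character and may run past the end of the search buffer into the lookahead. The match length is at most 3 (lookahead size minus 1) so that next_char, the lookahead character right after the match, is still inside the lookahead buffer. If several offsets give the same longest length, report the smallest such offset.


Try each offset into the search buffer:
  offset=1 (pos 7, char 'f'): match length 3
  offset=2 (pos 6, char 'f'): match length 3
  offset=3 (pos 5, char 'f'): match length 3
  offset=4 (pos 4, char 'd'): match length 0
  offset=5 (pos 3, char 'd'): match length 0
  offset=6 (pos 2, char 'f'): match length 1
  offset=7 (pos 1, char 'b'): match length 0
  offset=8 (pos 0, char 'f'): match length 1
Longest match has length 3, found at offsets 1, 2, 3; take the smallest, offset 1.
next_char = character at position 8 + 3 = 11 -> 'b'

Best match: offset=1, length=3 (matching 'fff' starting at position 7)
LZ77 triple: (1, 3, 'b')


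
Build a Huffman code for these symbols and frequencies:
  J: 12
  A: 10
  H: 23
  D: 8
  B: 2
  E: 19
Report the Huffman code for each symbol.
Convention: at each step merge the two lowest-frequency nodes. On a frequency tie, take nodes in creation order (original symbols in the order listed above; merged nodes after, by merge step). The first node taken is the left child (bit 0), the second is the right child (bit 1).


Huffman tree construction:
Step 1: Merge B(2) + D(8) = 10
Step 2: Merge A(10) + (B+D)(10) = 20
Step 3: Merge J(12) + E(19) = 31
Step 4: Merge (A+(B+D))(20) + H(23) = 43
Step 5: Merge (J+E)(31) + ((A+(B+D))+H)(43) = 74
Read each symbol's code off the tree from the root (left child = 0, right child = 1).

Codes:
  J: 00 (length 2)
  A: 100 (length 3)
  H: 11 (length 2)
  D: 1011 (length 4)
  B: 1010 (length 4)
  E: 01 (length 2)
Average code length: 178/74 = 2.4054 bits/symbol


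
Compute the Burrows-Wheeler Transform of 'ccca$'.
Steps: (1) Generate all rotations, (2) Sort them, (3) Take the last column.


Rotations (sorted):
  0: $ccca -> last char: a
  1: a$ccc -> last char: c
  2: ca$cc -> last char: c
  3: cca$c -> last char: c
  4: ccca$ -> last char: $


BWT = accc$


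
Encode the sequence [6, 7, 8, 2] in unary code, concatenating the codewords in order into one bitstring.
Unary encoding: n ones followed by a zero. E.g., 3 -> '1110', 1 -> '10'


Encode each number as n ones followed by a terminating 0:
  6 -> 1111110 (7 bits)
  7 -> 11111110 (8 bits)
  8 -> 111111110 (9 bits)
  2 -> 110 (3 bits)
Total length = 7 + 8 + 9 + 3 = 27 bits.

Unary([6, 7, 8, 2]) = 111111011111110111111110110 (27 bits)


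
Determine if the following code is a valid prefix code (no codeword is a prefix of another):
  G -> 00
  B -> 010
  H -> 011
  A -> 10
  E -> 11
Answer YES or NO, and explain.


Checking each pair (does one codeword prefix another?):
  G='00' vs B='010': no prefix
  G='00' vs H='011': no prefix
  G='00' vs A='10': no prefix
  G='00' vs E='11': no prefix
  B='010' vs G='00': no prefix
  B='010' vs H='011': no prefix
  B='010' vs A='10': no prefix
  B='010' vs E='11': no prefix
  H='011' vs G='00': no prefix
  H='011' vs B='010': no prefix
  H='011' vs A='10': no prefix
  H='011' vs E='11': no prefix
  A='10' vs G='00': no prefix
  A='10' vs B='010': no prefix
  A='10' vs H='011': no prefix
  A='10' vs E='11': no prefix
  E='11' vs G='00': no prefix
  E='11' vs B='010': no prefix
  E='11' vs H='011': no prefix
  E='11' vs A='10': no prefix
No violation found over all pairs.

YES -- this is a valid prefix code. No codeword is a prefix of any other codeword.


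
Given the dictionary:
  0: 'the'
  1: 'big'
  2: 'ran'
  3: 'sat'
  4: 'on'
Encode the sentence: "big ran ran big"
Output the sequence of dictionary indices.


Look up each word in the dictionary:
  'big' -> 1
  'ran' -> 2
  'ran' -> 2
  'big' -> 1

Encoded: [1, 2, 2, 1]


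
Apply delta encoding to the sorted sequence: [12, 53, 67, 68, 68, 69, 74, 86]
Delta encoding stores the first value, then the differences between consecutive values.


First value: 12
Deltas:
  53 - 12 = 41
  67 - 53 = 14
  68 - 67 = 1
  68 - 68 = 0
  69 - 68 = 1
  74 - 69 = 5
  86 - 74 = 12


Delta encoded: [12, 41, 14, 1, 0, 1, 5, 12]


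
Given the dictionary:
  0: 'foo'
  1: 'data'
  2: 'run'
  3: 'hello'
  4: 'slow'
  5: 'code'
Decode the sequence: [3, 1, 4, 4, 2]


Look up each index in the dictionary:
  3 -> 'hello'
  1 -> 'data'
  4 -> 'slow'
  4 -> 'slow'
  2 -> 'run'

Decoded: "hello data slow slow run"


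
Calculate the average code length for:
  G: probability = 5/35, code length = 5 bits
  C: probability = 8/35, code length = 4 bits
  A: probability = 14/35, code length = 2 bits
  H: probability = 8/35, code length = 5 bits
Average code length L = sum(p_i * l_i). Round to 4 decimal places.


Weighted contributions p_i * l_i:
  G: (5/35) * 5 = 25/35
  C: (8/35) * 4 = 32/35
  A: (14/35) * 2 = 28/35
  H: (8/35) * 5 = 40/35
Sum = (25 + 32 + 28 + 40)/35 = 125/35

L = 125/35 = 3.5714 bits/symbol


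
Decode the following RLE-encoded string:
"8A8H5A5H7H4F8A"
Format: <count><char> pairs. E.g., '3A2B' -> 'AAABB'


Expanding each <count><char> pair:
  8A -> 'AAAAAAAA'
  8H -> 'HHHHHHHH'
  5A -> 'AAAAA'
  5H -> 'HHHHH'
  7H -> 'HHHHHHH'
  4F -> 'FFFF'
  8A -> 'AAAAAAAA'

Decoded = AAAAAAAAHHHHHHHHAAAAAHHHHHHHHHHHHFFFFAAAAAAAA


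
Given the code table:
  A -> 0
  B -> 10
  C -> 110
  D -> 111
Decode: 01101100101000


Decoding:
0 -> A
110 -> C
110 -> C
0 -> A
10 -> B
10 -> B
0 -> A
0 -> A


Result: ACCABBAA


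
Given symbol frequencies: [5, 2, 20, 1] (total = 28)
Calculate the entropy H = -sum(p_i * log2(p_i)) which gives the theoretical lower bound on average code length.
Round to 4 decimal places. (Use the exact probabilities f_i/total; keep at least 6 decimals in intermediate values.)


Per-symbol terms -p_i * log2(p_i) with p_i = f_i/28:
  p = 5/28 = 0.178571: log2(p) = -2.485427, -p*log2(p) = 0.443826
  p = 2/28 = 0.071429: log2(p) = -3.807355, -p*log2(p) = 0.271954
  p = 20/28 = 0.714286: log2(p) = -0.485427, -p*log2(p) = 0.346733
  p = 1/28 = 0.035714: log2(p) = -4.807355, -p*log2(p) = 0.171691
H = 0.443826 + 0.271954 + 0.346733 + 0.171691 = 1.234204

H = 1.2342 bits/symbol


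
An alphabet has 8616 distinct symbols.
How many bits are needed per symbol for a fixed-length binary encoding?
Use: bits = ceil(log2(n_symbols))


log2(8616) = 13.0728
Bracket: 2^13 = 8192 < 8616 <= 2^14 = 16384
So ceil(log2(8616)) = 14

bits = ceil(log2(8616)) = ceil(13.0728) = 14 bits


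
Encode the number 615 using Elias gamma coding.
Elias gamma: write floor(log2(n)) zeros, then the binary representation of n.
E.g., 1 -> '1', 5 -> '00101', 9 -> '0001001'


num_bits = floor(log2(615)) + 1 = 10
leading_zeros = num_bits - 1 = 9
binary(615) = 1001100111

Elias gamma(615) = '000000000' + '1001100111' = 0000000001001100111 (19 bits)


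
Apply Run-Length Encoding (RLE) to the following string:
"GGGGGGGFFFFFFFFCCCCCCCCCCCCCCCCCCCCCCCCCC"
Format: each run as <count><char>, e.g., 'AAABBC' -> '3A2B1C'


Scanning runs left to right:
  i=0: run of 'G' x 7 -> '7G'
  i=7: run of 'F' x 8 -> '8F'
  i=15: run of 'C' x 26 -> '26C'

RLE = 7G8F26C


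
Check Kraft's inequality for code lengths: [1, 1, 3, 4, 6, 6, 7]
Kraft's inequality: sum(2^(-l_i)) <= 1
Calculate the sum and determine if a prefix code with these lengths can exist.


Sum = 2^(-1) + 2^(-1) + 2^(-3) + 2^(-4) + 2^(-6) + 2^(-6) + 2^(-7)
    = 0.5 + 0.5 + 0.125 + 0.0625 + 0.015625 + 0.015625 + 0.0078125
    = 157/128 = 1.2265625
Since 1.2265625 > 1, Kraft's inequality is NOT satisfied.
A prefix code with these lengths CANNOT exist.

Kraft sum = 1.2265625. Not satisfied.


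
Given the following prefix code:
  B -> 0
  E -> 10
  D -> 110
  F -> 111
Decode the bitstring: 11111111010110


Decoding step by step:
Bits 111 -> F
Bits 111 -> F
Bits 110 -> D
Bits 10 -> E
Bits 110 -> D


Decoded message: FFDED


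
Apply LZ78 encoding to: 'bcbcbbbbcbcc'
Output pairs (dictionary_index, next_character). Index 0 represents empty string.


LZ78 encoding steps:
Dictionary: {0: ''}
Step 1: w='' (idx 0), next='b' -> output (0, 'b'), add 'b' as idx 1
Step 2: w='' (idx 0), next='c' -> output (0, 'c'), add 'c' as idx 2
Step 3: w='b' (idx 1), next='c' -> output (1, 'c'), add 'bc' as idx 3
Step 4: w='b' (idx 1), next='b' -> output (1, 'b'), add 'bb' as idx 4
Step 5: w='bb' (idx 4), next='c' -> output (4, 'c'), add 'bbc' as idx 5
Step 6: w='bc' (idx 3), next='c' -> output (3, 'c'), add 'bcc' as idx 6


Encoded: [(0, 'b'), (0, 'c'), (1, 'c'), (1, 'b'), (4, 'c'), (3, 'c')]


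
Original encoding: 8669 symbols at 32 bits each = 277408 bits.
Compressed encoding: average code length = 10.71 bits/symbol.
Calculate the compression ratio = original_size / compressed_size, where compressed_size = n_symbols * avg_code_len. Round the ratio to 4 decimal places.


original_size = n_symbols * orig_bits = 8669 * 32 = 277408 bits
compressed_size = n_symbols * avg_code_len = 8669 * 10.71 = 92844.99 bits
ratio = original_size / compressed_size = 277408 / 92844.99 = 2.9879

Compression ratio = 2.9879


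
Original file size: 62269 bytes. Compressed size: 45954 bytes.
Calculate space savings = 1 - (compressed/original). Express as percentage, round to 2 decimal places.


ratio = compressed/original = 45954/62269 = 0.737992
savings = 1 - ratio = 1 - 0.737992 = 0.262008
as a percentage: 0.262008 * 100 = 26.2%

Space savings = 1 - 45954/62269 = 26.2%


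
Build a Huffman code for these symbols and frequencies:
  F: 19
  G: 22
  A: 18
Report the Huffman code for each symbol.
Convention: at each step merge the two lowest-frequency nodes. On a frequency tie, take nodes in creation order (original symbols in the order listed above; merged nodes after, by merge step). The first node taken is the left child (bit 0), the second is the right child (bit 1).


Huffman tree construction:
Step 1: Merge A(18) + F(19) = 37
Step 2: Merge G(22) + (A+F)(37) = 59
Read each symbol's code off the tree from the root (left child = 0, right child = 1).

Codes:
  F: 11 (length 2)
  G: 0 (length 1)
  A: 10 (length 2)
Average code length: 96/59 = 1.6271 bits/symbol


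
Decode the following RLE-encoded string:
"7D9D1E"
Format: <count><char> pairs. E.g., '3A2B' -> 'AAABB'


Expanding each <count><char> pair:
  7D -> 'DDDDDDD'
  9D -> 'DDDDDDDDD'
  1E -> 'E'

Decoded = DDDDDDDDDDDDDDDDE


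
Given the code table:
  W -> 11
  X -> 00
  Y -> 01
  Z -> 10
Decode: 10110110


Decoding:
10 -> Z
11 -> W
01 -> Y
10 -> Z


Result: ZWYZ


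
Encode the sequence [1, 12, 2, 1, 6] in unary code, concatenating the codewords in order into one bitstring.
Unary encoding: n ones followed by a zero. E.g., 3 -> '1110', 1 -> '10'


Encode each number as n ones followed by a terminating 0:
  1 -> 10 (2 bits)
  12 -> 1111111111110 (13 bits)
  2 -> 110 (3 bits)
  1 -> 10 (2 bits)
  6 -> 1111110 (7 bits)
Total length = 2 + 13 + 3 + 2 + 7 = 27 bits.

Unary([1, 12, 2, 1, 6]) = 101111111111110110101111110 (27 bits)


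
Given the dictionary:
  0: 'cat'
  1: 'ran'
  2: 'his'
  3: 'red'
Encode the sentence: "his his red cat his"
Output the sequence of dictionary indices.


Look up each word in the dictionary:
  'his' -> 2
  'his' -> 2
  'red' -> 3
  'cat' -> 0
  'his' -> 2

Encoded: [2, 2, 3, 0, 2]


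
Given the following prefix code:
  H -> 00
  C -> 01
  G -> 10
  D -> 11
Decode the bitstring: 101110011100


Decoding step by step:
Bits 10 -> G
Bits 11 -> D
Bits 10 -> G
Bits 01 -> C
Bits 11 -> D
Bits 00 -> H


Decoded message: GDGCDH


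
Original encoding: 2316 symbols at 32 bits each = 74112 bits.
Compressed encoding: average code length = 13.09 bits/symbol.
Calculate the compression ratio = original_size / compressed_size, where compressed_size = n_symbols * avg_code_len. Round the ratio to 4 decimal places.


original_size = n_symbols * orig_bits = 2316 * 32 = 74112 bits
compressed_size = n_symbols * avg_code_len = 2316 * 13.09 = 30316.44 bits
ratio = original_size / compressed_size = 74112 / 30316.44 = 2.4446

Compression ratio = 2.4446


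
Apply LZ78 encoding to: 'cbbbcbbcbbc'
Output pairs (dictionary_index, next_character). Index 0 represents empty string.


LZ78 encoding steps:
Dictionary: {0: ''}
Step 1: w='' (idx 0), next='c' -> output (0, 'c'), add 'c' as idx 1
Step 2: w='' (idx 0), next='b' -> output (0, 'b'), add 'b' as idx 2
Step 3: w='b' (idx 2), next='b' -> output (2, 'b'), add 'bb' as idx 3
Step 4: w='c' (idx 1), next='b' -> output (1, 'b'), add 'cb' as idx 4
Step 5: w='b' (idx 2), next='c' -> output (2, 'c'), add 'bc' as idx 5
Step 6: w='bb' (idx 3), next='c' -> output (3, 'c'), add 'bbc' as idx 6


Encoded: [(0, 'c'), (0, 'b'), (2, 'b'), (1, 'b'), (2, 'c'), (3, 'c')]


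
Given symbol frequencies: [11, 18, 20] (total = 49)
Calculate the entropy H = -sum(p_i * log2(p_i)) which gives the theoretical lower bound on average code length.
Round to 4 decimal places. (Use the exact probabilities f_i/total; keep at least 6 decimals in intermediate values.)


Per-symbol terms -p_i * log2(p_i) with p_i = f_i/49:
  p = 11/49 = 0.224490: log2(p) = -2.155278, -p*log2(p) = 0.483838
  p = 18/49 = 0.367347: log2(p) = -1.444785, -p*log2(p) = 0.530737
  p = 20/49 = 0.408163: log2(p) = -1.292782, -p*log2(p) = 0.527666
H = 0.483838 + 0.530737 + 0.527666 = 1.542241

H = 1.5422 bits/symbol


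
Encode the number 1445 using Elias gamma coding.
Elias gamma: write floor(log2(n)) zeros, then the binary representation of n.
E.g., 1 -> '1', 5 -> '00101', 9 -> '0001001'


num_bits = floor(log2(1445)) + 1 = 11
leading_zeros = num_bits - 1 = 10
binary(1445) = 10110100101

Elias gamma(1445) = '0000000000' + '10110100101' = 000000000010110100101 (21 bits)


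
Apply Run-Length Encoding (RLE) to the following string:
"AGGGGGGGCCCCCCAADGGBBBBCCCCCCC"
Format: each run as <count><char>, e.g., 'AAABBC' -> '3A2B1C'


Scanning runs left to right:
  i=0: run of 'A' x 1 -> '1A'
  i=1: run of 'G' x 7 -> '7G'
  i=8: run of 'C' x 6 -> '6C'
  i=14: run of 'A' x 2 -> '2A'
  i=16: run of 'D' x 1 -> '1D'
  i=17: run of 'G' x 2 -> '2G'
  i=19: run of 'B' x 4 -> '4B'
  i=23: run of 'C' x 7 -> '7C'

RLE = 1A7G6C2A1D2G4B7C


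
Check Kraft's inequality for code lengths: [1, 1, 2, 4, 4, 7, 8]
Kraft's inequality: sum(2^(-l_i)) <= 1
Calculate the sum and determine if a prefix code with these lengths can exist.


Sum = 2^(-1) + 2^(-1) + 2^(-2) + 2^(-4) + 2^(-4) + 2^(-7) + 2^(-8)
    = 0.5 + 0.5 + 0.25 + 0.0625 + 0.0625 + 0.0078125 + 0.00390625
    = 355/256 = 1.38671875
Since 1.38671875 > 1, Kraft's inequality is NOT satisfied.
A prefix code with these lengths CANNOT exist.

Kraft sum = 1.38671875. Not satisfied.


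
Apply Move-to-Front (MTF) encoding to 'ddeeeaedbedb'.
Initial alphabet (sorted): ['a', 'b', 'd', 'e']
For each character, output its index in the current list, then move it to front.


MTF encoding:
'd': index 2 in ['a', 'b', 'd', 'e'] -> ['d', 'a', 'b', 'e']
'd': index 0 in ['d', 'a', 'b', 'e'] -> ['d', 'a', 'b', 'e']
'e': index 3 in ['d', 'a', 'b', 'e'] -> ['e', 'd', 'a', 'b']
'e': index 0 in ['e', 'd', 'a', 'b'] -> ['e', 'd', 'a', 'b']
'e': index 0 in ['e', 'd', 'a', 'b'] -> ['e', 'd', 'a', 'b']
'a': index 2 in ['e', 'd', 'a', 'b'] -> ['a', 'e', 'd', 'b']
'e': index 1 in ['a', 'e', 'd', 'b'] -> ['e', 'a', 'd', 'b']
'd': index 2 in ['e', 'a', 'd', 'b'] -> ['d', 'e', 'a', 'b']
'b': index 3 in ['d', 'e', 'a', 'b'] -> ['b', 'd', 'e', 'a']
'e': index 2 in ['b', 'd', 'e', 'a'] -> ['e', 'b', 'd', 'a']
'd': index 2 in ['e', 'b', 'd', 'a'] -> ['d', 'e', 'b', 'a']
'b': index 2 in ['d', 'e', 'b', 'a'] -> ['b', 'd', 'e', 'a']


Output: [2, 0, 3, 0, 0, 2, 1, 2, 3, 2, 2, 2]


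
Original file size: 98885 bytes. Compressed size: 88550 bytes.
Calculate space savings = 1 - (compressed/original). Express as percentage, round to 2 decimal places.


ratio = compressed/original = 88550/98885 = 0.895485
savings = 1 - ratio = 1 - 0.895485 = 0.104515
as a percentage: 0.104515 * 100 = 10.45%

Space savings = 1 - 88550/98885 = 10.45%


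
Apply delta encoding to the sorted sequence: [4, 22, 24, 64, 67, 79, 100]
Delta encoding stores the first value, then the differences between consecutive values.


First value: 4
Deltas:
  22 - 4 = 18
  24 - 22 = 2
  64 - 24 = 40
  67 - 64 = 3
  79 - 67 = 12
  100 - 79 = 21


Delta encoded: [4, 18, 2, 40, 3, 12, 21]


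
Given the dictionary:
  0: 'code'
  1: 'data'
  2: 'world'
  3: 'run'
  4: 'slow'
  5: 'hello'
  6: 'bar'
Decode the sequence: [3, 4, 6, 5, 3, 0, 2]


Look up each index in the dictionary:
  3 -> 'run'
  4 -> 'slow'
  6 -> 'bar'
  5 -> 'hello'
  3 -> 'run'
  0 -> 'code'
  2 -> 'world'

Decoded: "run slow bar hello run code world"


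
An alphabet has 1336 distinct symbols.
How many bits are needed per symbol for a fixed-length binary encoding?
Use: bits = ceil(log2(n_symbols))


log2(1336) = 10.3837
Bracket: 2^10 = 1024 < 1336 <= 2^11 = 2048
So ceil(log2(1336)) = 11

bits = ceil(log2(1336)) = ceil(10.3837) = 11 bits


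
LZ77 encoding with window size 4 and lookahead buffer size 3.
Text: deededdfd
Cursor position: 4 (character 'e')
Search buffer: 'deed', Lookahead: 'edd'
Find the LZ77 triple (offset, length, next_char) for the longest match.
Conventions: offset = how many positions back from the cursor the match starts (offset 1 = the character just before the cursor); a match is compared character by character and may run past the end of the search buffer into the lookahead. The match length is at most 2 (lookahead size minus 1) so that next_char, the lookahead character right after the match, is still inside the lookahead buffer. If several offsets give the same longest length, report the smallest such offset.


Try each offset into the search buffer:
  offset=1 (pos 3, char 'd'): match length 0
  offset=2 (pos 2, char 'e'): match length 2
  offset=3 (pos 1, char 'e'): match length 1
  offset=4 (pos 0, char 'd'): match length 0
Longest match has length 2 at offset 2.
next_char = character at position 4 + 2 = 6 -> 'd'

Best match: offset=2, length=2 (matching 'ed' starting at position 2)
LZ77 triple: (2, 2, 'd')


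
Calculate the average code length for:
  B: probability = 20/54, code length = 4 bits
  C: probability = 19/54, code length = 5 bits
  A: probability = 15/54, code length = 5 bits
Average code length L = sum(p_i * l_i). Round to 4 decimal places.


Weighted contributions p_i * l_i:
  B: (20/54) * 4 = 80/54
  C: (19/54) * 5 = 95/54
  A: (15/54) * 5 = 75/54
Sum = (80 + 95 + 75)/54 = 250/54

L = 250/54 = 4.6296 bits/symbol


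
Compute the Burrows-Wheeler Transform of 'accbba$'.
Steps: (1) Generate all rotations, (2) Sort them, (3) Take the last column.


Rotations (sorted):
  0: $accbba -> last char: a
  1: a$accbb -> last char: b
  2: accbba$ -> last char: $
  3: ba$accb -> last char: b
  4: bba$acc -> last char: c
  5: cbba$ac -> last char: c
  6: ccbba$a -> last char: a


BWT = ab$bcca


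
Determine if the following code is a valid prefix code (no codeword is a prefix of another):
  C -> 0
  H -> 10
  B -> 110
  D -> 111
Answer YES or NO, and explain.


Checking each pair (does one codeword prefix another?):
  C='0' vs H='10': no prefix
  C='0' vs B='110': no prefix
  C='0' vs D='111': no prefix
  H='10' vs C='0': no prefix
  H='10' vs B='110': no prefix
  H='10' vs D='111': no prefix
  B='110' vs C='0': no prefix
  B='110' vs H='10': no prefix
  B='110' vs D='111': no prefix
  D='111' vs C='0': no prefix
  D='111' vs H='10': no prefix
  D='111' vs B='110': no prefix
No violation found over all pairs.

YES -- this is a valid prefix code. No codeword is a prefix of any other codeword.


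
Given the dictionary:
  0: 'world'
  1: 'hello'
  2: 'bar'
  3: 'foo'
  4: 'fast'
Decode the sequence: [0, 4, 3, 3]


Look up each index in the dictionary:
  0 -> 'world'
  4 -> 'fast'
  3 -> 'foo'
  3 -> 'foo'

Decoded: "world fast foo foo"


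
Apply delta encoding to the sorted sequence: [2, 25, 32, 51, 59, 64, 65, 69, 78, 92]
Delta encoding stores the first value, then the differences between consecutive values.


First value: 2
Deltas:
  25 - 2 = 23
  32 - 25 = 7
  51 - 32 = 19
  59 - 51 = 8
  64 - 59 = 5
  65 - 64 = 1
  69 - 65 = 4
  78 - 69 = 9
  92 - 78 = 14


Delta encoded: [2, 23, 7, 19, 8, 5, 1, 4, 9, 14]


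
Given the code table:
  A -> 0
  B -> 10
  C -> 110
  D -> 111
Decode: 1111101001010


Decoding:
111 -> D
110 -> C
10 -> B
0 -> A
10 -> B
10 -> B


Result: DCBABB


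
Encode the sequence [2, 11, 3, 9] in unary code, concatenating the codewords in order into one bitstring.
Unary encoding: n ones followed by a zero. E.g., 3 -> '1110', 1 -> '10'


Encode each number as n ones followed by a terminating 0:
  2 -> 110 (3 bits)
  11 -> 111111111110 (12 bits)
  3 -> 1110 (4 bits)
  9 -> 1111111110 (10 bits)
Total length = 3 + 12 + 4 + 10 = 29 bits.

Unary([2, 11, 3, 9]) = 11011111111111011101111111110 (29 bits)


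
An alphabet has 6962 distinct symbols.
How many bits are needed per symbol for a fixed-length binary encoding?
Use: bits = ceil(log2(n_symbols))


log2(6962) = 12.7653
Bracket: 2^12 = 4096 < 6962 <= 2^13 = 8192
So ceil(log2(6962)) = 13

bits = ceil(log2(6962)) = ceil(12.7653) = 13 bits


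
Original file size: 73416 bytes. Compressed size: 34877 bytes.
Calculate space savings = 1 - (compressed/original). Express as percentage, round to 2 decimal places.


ratio = compressed/original = 34877/73416 = 0.47506
savings = 1 - ratio = 1 - 0.47506 = 0.52494
as a percentage: 0.52494 * 100 = 52.49%

Space savings = 1 - 34877/73416 = 52.49%


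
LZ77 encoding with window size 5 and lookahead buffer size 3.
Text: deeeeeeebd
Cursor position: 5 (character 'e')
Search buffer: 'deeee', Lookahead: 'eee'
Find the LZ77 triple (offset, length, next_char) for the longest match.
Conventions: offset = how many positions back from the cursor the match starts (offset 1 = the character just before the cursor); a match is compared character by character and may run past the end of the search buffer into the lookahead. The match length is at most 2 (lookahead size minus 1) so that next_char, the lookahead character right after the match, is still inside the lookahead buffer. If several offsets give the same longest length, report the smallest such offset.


Try each offset into the search buffer:
  offset=1 (pos 4, char 'e'): match length 2
  offset=2 (pos 3, char 'e'): match length 2
  offset=3 (pos 2, char 'e'): match length 2
  offset=4 (pos 1, char 'e'): match length 2
  offset=5 (pos 0, char 'd'): match length 0
Longest match has length 2, found at offsets 1, 2, 3, 4; take the smallest, offset 1.
next_char = character at position 5 + 2 = 7 -> 'e'

Best match: offset=1, length=2 (matching 'ee' starting at position 4)
LZ77 triple: (1, 2, 'e')
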